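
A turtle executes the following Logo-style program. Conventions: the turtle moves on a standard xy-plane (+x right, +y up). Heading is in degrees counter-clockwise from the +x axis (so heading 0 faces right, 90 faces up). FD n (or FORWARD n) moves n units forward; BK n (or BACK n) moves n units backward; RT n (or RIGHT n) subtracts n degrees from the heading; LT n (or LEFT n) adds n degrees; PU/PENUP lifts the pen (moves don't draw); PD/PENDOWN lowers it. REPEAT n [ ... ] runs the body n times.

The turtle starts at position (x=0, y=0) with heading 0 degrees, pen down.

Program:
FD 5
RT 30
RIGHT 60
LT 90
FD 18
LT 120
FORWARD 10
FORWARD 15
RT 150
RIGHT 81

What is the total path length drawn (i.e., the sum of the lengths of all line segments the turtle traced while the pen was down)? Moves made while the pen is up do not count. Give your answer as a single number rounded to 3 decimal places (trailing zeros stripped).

Answer: 48

Derivation:
Executing turtle program step by step:
Start: pos=(0,0), heading=0, pen down
FD 5: (0,0) -> (5,0) [heading=0, draw]
RT 30: heading 0 -> 330
RT 60: heading 330 -> 270
LT 90: heading 270 -> 0
FD 18: (5,0) -> (23,0) [heading=0, draw]
LT 120: heading 0 -> 120
FD 10: (23,0) -> (18,8.66) [heading=120, draw]
FD 15: (18,8.66) -> (10.5,21.651) [heading=120, draw]
RT 150: heading 120 -> 330
RT 81: heading 330 -> 249
Final: pos=(10.5,21.651), heading=249, 4 segment(s) drawn

Segment lengths:
  seg 1: (0,0) -> (5,0), length = 5
  seg 2: (5,0) -> (23,0), length = 18
  seg 3: (23,0) -> (18,8.66), length = 10
  seg 4: (18,8.66) -> (10.5,21.651), length = 15
Total = 48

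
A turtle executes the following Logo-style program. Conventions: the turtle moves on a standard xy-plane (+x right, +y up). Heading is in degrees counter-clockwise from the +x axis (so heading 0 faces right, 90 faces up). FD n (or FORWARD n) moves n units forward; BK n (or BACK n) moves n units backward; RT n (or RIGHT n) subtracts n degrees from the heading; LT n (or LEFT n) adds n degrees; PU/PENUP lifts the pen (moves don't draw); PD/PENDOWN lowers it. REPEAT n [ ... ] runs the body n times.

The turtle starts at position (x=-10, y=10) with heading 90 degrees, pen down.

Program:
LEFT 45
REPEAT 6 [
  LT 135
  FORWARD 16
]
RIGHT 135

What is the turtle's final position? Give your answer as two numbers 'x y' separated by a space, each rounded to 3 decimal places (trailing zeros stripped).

Answer: -14.686 -1.314

Derivation:
Executing turtle program step by step:
Start: pos=(-10,10), heading=90, pen down
LT 45: heading 90 -> 135
REPEAT 6 [
  -- iteration 1/6 --
  LT 135: heading 135 -> 270
  FD 16: (-10,10) -> (-10,-6) [heading=270, draw]
  -- iteration 2/6 --
  LT 135: heading 270 -> 45
  FD 16: (-10,-6) -> (1.314,5.314) [heading=45, draw]
  -- iteration 3/6 --
  LT 135: heading 45 -> 180
  FD 16: (1.314,5.314) -> (-14.686,5.314) [heading=180, draw]
  -- iteration 4/6 --
  LT 135: heading 180 -> 315
  FD 16: (-14.686,5.314) -> (-3.373,-6) [heading=315, draw]
  -- iteration 5/6 --
  LT 135: heading 315 -> 90
  FD 16: (-3.373,-6) -> (-3.373,10) [heading=90, draw]
  -- iteration 6/6 --
  LT 135: heading 90 -> 225
  FD 16: (-3.373,10) -> (-14.686,-1.314) [heading=225, draw]
]
RT 135: heading 225 -> 90
Final: pos=(-14.686,-1.314), heading=90, 6 segment(s) drawn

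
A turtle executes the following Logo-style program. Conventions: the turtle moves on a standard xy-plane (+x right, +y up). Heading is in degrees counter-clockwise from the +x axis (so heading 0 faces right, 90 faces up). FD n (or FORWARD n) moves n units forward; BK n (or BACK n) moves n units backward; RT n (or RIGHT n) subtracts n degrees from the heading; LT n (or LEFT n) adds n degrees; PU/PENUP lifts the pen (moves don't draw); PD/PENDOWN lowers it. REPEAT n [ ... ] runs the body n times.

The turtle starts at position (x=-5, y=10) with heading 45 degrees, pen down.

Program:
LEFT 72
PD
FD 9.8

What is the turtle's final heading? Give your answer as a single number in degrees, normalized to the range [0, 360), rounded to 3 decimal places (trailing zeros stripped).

Executing turtle program step by step:
Start: pos=(-5,10), heading=45, pen down
LT 72: heading 45 -> 117
PD: pen down
FD 9.8: (-5,10) -> (-9.449,18.732) [heading=117, draw]
Final: pos=(-9.449,18.732), heading=117, 1 segment(s) drawn

Answer: 117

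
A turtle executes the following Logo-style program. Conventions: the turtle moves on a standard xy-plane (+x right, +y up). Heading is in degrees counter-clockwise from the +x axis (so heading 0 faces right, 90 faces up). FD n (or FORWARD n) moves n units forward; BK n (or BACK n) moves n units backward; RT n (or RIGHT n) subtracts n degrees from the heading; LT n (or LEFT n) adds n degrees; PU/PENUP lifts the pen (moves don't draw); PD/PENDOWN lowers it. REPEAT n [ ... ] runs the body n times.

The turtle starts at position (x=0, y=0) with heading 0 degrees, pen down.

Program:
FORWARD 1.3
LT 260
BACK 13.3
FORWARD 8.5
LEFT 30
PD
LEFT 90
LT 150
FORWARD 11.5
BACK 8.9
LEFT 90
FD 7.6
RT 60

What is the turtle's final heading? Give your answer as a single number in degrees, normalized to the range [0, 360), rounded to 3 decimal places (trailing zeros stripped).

Answer: 200

Derivation:
Executing turtle program step by step:
Start: pos=(0,0), heading=0, pen down
FD 1.3: (0,0) -> (1.3,0) [heading=0, draw]
LT 260: heading 0 -> 260
BK 13.3: (1.3,0) -> (3.61,13.098) [heading=260, draw]
FD 8.5: (3.61,13.098) -> (2.134,4.727) [heading=260, draw]
LT 30: heading 260 -> 290
PD: pen down
LT 90: heading 290 -> 20
LT 150: heading 20 -> 170
FD 11.5: (2.134,4.727) -> (-9.192,6.724) [heading=170, draw]
BK 8.9: (-9.192,6.724) -> (-0.427,5.179) [heading=170, draw]
LT 90: heading 170 -> 260
FD 7.6: (-0.427,5.179) -> (-1.747,-2.306) [heading=260, draw]
RT 60: heading 260 -> 200
Final: pos=(-1.747,-2.306), heading=200, 6 segment(s) drawn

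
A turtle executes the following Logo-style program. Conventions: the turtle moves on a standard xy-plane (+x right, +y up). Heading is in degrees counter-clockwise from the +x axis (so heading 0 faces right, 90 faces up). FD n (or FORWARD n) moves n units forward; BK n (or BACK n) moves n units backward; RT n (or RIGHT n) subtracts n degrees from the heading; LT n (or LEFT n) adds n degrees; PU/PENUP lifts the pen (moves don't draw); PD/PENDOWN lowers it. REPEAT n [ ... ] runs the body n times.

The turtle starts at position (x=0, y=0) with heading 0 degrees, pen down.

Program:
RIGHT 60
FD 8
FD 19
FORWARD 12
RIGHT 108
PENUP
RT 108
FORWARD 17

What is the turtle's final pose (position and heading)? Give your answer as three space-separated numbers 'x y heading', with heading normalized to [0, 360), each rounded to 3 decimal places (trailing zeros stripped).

Executing turtle program step by step:
Start: pos=(0,0), heading=0, pen down
RT 60: heading 0 -> 300
FD 8: (0,0) -> (4,-6.928) [heading=300, draw]
FD 19: (4,-6.928) -> (13.5,-23.383) [heading=300, draw]
FD 12: (13.5,-23.383) -> (19.5,-33.775) [heading=300, draw]
RT 108: heading 300 -> 192
PU: pen up
RT 108: heading 192 -> 84
FD 17: (19.5,-33.775) -> (21.277,-16.868) [heading=84, move]
Final: pos=(21.277,-16.868), heading=84, 3 segment(s) drawn

Answer: 21.277 -16.868 84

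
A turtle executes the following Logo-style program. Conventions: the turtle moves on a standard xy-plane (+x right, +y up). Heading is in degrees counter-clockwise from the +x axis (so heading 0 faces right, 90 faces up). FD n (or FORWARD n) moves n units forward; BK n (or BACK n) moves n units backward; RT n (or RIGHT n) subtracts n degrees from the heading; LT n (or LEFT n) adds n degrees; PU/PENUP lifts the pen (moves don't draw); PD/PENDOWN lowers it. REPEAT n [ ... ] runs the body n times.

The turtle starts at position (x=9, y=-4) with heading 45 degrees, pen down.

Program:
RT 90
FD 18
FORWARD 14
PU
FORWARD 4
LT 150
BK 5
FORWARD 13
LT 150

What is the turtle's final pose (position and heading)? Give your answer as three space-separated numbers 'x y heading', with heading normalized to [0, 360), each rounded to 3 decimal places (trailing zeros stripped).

Executing turtle program step by step:
Start: pos=(9,-4), heading=45, pen down
RT 90: heading 45 -> 315
FD 18: (9,-4) -> (21.728,-16.728) [heading=315, draw]
FD 14: (21.728,-16.728) -> (31.627,-26.627) [heading=315, draw]
PU: pen up
FD 4: (31.627,-26.627) -> (34.456,-29.456) [heading=315, move]
LT 150: heading 315 -> 105
BK 5: (34.456,-29.456) -> (35.75,-34.285) [heading=105, move]
FD 13: (35.75,-34.285) -> (32.385,-21.728) [heading=105, move]
LT 150: heading 105 -> 255
Final: pos=(32.385,-21.728), heading=255, 2 segment(s) drawn

Answer: 32.385 -21.728 255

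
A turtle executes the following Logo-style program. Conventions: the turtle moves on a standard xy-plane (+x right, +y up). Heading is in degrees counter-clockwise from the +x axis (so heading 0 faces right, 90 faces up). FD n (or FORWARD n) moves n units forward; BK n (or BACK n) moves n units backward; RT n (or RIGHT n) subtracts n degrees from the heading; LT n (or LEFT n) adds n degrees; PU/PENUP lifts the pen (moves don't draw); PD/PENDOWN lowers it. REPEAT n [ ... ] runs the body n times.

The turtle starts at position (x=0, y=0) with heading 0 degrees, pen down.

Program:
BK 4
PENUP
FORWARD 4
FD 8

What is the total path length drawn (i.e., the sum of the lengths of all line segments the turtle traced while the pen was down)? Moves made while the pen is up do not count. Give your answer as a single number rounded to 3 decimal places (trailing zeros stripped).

Executing turtle program step by step:
Start: pos=(0,0), heading=0, pen down
BK 4: (0,0) -> (-4,0) [heading=0, draw]
PU: pen up
FD 4: (-4,0) -> (0,0) [heading=0, move]
FD 8: (0,0) -> (8,0) [heading=0, move]
Final: pos=(8,0), heading=0, 1 segment(s) drawn

Segment lengths:
  seg 1: (0,0) -> (-4,0), length = 4
Total = 4

Answer: 4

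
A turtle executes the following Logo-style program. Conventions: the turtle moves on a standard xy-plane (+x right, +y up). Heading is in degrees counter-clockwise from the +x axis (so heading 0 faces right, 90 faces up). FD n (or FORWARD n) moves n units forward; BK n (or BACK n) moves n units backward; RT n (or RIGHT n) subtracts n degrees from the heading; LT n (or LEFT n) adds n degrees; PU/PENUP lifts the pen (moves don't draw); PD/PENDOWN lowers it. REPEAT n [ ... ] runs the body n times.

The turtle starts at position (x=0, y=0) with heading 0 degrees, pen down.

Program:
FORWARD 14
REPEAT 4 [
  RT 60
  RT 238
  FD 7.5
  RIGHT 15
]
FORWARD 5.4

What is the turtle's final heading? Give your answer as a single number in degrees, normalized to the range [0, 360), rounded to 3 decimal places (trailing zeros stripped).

Executing turtle program step by step:
Start: pos=(0,0), heading=0, pen down
FD 14: (0,0) -> (14,0) [heading=0, draw]
REPEAT 4 [
  -- iteration 1/4 --
  RT 60: heading 0 -> 300
  RT 238: heading 300 -> 62
  FD 7.5: (14,0) -> (17.521,6.622) [heading=62, draw]
  RT 15: heading 62 -> 47
  -- iteration 2/4 --
  RT 60: heading 47 -> 347
  RT 238: heading 347 -> 109
  FD 7.5: (17.521,6.622) -> (15.079,13.713) [heading=109, draw]
  RT 15: heading 109 -> 94
  -- iteration 3/4 --
  RT 60: heading 94 -> 34
  RT 238: heading 34 -> 156
  FD 7.5: (15.079,13.713) -> (8.228,16.764) [heading=156, draw]
  RT 15: heading 156 -> 141
  -- iteration 4/4 --
  RT 60: heading 141 -> 81
  RT 238: heading 81 -> 203
  FD 7.5: (8.228,16.764) -> (1.324,13.834) [heading=203, draw]
  RT 15: heading 203 -> 188
]
FD 5.4: (1.324,13.834) -> (-4.024,13.082) [heading=188, draw]
Final: pos=(-4.024,13.082), heading=188, 6 segment(s) drawn

Answer: 188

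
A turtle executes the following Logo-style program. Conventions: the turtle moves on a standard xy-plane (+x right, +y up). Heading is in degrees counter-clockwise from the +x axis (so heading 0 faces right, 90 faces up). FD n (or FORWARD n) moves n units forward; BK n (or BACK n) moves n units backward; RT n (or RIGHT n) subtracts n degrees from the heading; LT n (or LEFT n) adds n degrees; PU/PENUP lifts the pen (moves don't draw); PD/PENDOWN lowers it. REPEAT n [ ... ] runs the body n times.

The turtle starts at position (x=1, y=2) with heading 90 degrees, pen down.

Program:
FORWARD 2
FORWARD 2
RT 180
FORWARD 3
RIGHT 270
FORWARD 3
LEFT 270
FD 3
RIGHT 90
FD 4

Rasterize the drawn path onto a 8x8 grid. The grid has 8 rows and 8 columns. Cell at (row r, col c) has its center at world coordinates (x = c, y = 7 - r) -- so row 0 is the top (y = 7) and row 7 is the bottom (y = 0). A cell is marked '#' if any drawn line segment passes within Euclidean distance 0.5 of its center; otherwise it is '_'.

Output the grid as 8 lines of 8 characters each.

Segment 0: (1,2) -> (1,4)
Segment 1: (1,4) -> (1,6)
Segment 2: (1,6) -> (1,3)
Segment 3: (1,3) -> (4,3)
Segment 4: (4,3) -> (4,0)
Segment 5: (4,0) -> (0,0)

Answer: ________
_#______
_#______
_#______
_####___
_#__#___
____#___
#####___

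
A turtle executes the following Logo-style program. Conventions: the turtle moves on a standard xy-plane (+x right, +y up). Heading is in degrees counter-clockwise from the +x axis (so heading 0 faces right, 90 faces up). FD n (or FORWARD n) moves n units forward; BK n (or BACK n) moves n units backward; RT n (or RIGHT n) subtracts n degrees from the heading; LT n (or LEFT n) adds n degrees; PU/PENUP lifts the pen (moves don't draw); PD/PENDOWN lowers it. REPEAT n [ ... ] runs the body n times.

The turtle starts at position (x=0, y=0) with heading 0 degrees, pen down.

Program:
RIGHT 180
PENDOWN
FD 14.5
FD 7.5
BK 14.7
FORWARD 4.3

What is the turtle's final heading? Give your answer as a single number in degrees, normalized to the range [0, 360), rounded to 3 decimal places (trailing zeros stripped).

Answer: 180

Derivation:
Executing turtle program step by step:
Start: pos=(0,0), heading=0, pen down
RT 180: heading 0 -> 180
PD: pen down
FD 14.5: (0,0) -> (-14.5,0) [heading=180, draw]
FD 7.5: (-14.5,0) -> (-22,0) [heading=180, draw]
BK 14.7: (-22,0) -> (-7.3,0) [heading=180, draw]
FD 4.3: (-7.3,0) -> (-11.6,0) [heading=180, draw]
Final: pos=(-11.6,0), heading=180, 4 segment(s) drawn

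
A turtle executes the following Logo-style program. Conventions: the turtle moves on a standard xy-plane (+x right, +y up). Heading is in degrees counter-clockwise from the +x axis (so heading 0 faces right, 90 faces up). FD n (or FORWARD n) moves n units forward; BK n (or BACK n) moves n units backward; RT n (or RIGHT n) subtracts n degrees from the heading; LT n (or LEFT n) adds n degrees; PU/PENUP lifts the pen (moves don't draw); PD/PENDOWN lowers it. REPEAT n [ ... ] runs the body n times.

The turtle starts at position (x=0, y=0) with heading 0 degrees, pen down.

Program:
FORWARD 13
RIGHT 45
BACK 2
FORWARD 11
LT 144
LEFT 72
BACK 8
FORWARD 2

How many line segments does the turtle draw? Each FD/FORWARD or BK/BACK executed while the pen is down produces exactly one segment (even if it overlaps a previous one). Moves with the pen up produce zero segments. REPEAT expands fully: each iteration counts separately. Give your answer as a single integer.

Answer: 5

Derivation:
Executing turtle program step by step:
Start: pos=(0,0), heading=0, pen down
FD 13: (0,0) -> (13,0) [heading=0, draw]
RT 45: heading 0 -> 315
BK 2: (13,0) -> (11.586,1.414) [heading=315, draw]
FD 11: (11.586,1.414) -> (19.364,-6.364) [heading=315, draw]
LT 144: heading 315 -> 99
LT 72: heading 99 -> 171
BK 8: (19.364,-6.364) -> (27.265,-7.615) [heading=171, draw]
FD 2: (27.265,-7.615) -> (25.29,-7.303) [heading=171, draw]
Final: pos=(25.29,-7.303), heading=171, 5 segment(s) drawn
Segments drawn: 5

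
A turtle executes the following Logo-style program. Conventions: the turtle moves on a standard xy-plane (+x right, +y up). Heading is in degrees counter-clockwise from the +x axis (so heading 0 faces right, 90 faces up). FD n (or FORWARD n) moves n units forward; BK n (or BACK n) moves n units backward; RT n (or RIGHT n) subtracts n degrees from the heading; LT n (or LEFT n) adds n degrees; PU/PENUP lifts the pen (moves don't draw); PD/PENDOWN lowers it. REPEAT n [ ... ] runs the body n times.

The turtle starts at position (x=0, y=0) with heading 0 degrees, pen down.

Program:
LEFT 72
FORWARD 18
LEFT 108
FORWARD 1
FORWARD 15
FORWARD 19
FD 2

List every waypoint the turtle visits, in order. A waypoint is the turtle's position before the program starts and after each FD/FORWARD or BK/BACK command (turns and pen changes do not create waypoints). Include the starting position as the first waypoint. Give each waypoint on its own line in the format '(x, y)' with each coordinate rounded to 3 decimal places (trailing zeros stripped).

Answer: (0, 0)
(5.562, 17.119)
(4.562, 17.119)
(-10.438, 17.119)
(-29.438, 17.119)
(-31.438, 17.119)

Derivation:
Executing turtle program step by step:
Start: pos=(0,0), heading=0, pen down
LT 72: heading 0 -> 72
FD 18: (0,0) -> (5.562,17.119) [heading=72, draw]
LT 108: heading 72 -> 180
FD 1: (5.562,17.119) -> (4.562,17.119) [heading=180, draw]
FD 15: (4.562,17.119) -> (-10.438,17.119) [heading=180, draw]
FD 19: (-10.438,17.119) -> (-29.438,17.119) [heading=180, draw]
FD 2: (-29.438,17.119) -> (-31.438,17.119) [heading=180, draw]
Final: pos=(-31.438,17.119), heading=180, 5 segment(s) drawn
Waypoints (6 total):
(0, 0)
(5.562, 17.119)
(4.562, 17.119)
(-10.438, 17.119)
(-29.438, 17.119)
(-31.438, 17.119)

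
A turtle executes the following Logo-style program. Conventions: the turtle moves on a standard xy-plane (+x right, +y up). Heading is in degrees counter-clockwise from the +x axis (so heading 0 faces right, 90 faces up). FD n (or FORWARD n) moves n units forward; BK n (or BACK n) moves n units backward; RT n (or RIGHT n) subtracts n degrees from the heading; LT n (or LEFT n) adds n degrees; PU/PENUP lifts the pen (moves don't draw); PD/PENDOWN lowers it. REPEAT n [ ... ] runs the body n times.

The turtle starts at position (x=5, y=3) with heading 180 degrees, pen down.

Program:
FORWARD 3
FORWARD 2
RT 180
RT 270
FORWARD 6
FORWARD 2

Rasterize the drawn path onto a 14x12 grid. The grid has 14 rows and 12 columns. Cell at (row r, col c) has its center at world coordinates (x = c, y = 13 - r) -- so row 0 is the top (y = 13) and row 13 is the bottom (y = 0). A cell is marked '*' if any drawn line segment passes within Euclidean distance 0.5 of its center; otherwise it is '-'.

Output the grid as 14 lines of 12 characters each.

Segment 0: (5,3) -> (2,3)
Segment 1: (2,3) -> (0,3)
Segment 2: (0,3) -> (-0,9)
Segment 3: (-0,9) -> (-0,11)

Answer: ------------
------------
*-----------
*-----------
*-----------
*-----------
*-----------
*-----------
*-----------
*-----------
******------
------------
------------
------------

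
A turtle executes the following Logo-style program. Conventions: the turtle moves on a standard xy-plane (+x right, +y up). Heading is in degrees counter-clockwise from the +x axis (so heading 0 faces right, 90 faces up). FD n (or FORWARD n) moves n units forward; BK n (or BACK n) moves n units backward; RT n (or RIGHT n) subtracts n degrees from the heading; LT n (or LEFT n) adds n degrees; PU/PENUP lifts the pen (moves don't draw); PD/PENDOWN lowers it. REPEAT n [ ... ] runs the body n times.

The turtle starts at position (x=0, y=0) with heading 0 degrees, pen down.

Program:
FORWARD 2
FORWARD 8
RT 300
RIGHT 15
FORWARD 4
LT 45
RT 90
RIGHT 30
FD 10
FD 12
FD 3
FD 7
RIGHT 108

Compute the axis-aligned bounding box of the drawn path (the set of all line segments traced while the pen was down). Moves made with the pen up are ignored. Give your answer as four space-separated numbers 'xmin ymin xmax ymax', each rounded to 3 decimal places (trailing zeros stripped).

Executing turtle program step by step:
Start: pos=(0,0), heading=0, pen down
FD 2: (0,0) -> (2,0) [heading=0, draw]
FD 8: (2,0) -> (10,0) [heading=0, draw]
RT 300: heading 0 -> 60
RT 15: heading 60 -> 45
FD 4: (10,0) -> (12.828,2.828) [heading=45, draw]
LT 45: heading 45 -> 90
RT 90: heading 90 -> 0
RT 30: heading 0 -> 330
FD 10: (12.828,2.828) -> (21.489,-2.172) [heading=330, draw]
FD 12: (21.489,-2.172) -> (31.881,-8.172) [heading=330, draw]
FD 3: (31.881,-8.172) -> (34.479,-9.672) [heading=330, draw]
FD 7: (34.479,-9.672) -> (40.541,-13.172) [heading=330, draw]
RT 108: heading 330 -> 222
Final: pos=(40.541,-13.172), heading=222, 7 segment(s) drawn

Segment endpoints: x in {0, 2, 10, 12.828, 21.489, 31.881, 34.479, 40.541}, y in {-13.172, -9.672, -8.172, -2.172, 0, 2.828}
xmin=0, ymin=-13.172, xmax=40.541, ymax=2.828

Answer: 0 -13.172 40.541 2.828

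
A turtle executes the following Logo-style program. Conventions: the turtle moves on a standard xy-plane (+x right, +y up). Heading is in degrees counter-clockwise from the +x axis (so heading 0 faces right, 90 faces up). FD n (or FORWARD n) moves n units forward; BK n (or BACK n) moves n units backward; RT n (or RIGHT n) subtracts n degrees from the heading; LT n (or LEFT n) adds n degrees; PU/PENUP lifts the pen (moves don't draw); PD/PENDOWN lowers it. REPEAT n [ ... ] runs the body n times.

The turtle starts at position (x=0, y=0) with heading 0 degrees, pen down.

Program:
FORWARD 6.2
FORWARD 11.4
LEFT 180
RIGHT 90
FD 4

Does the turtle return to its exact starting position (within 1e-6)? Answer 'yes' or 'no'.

Executing turtle program step by step:
Start: pos=(0,0), heading=0, pen down
FD 6.2: (0,0) -> (6.2,0) [heading=0, draw]
FD 11.4: (6.2,0) -> (17.6,0) [heading=0, draw]
LT 180: heading 0 -> 180
RT 90: heading 180 -> 90
FD 4: (17.6,0) -> (17.6,4) [heading=90, draw]
Final: pos=(17.6,4), heading=90, 3 segment(s) drawn

Start position: (0, 0)
Final position: (17.6, 4)
Distance = 18.049; >= 1e-6 -> NOT closed

Answer: no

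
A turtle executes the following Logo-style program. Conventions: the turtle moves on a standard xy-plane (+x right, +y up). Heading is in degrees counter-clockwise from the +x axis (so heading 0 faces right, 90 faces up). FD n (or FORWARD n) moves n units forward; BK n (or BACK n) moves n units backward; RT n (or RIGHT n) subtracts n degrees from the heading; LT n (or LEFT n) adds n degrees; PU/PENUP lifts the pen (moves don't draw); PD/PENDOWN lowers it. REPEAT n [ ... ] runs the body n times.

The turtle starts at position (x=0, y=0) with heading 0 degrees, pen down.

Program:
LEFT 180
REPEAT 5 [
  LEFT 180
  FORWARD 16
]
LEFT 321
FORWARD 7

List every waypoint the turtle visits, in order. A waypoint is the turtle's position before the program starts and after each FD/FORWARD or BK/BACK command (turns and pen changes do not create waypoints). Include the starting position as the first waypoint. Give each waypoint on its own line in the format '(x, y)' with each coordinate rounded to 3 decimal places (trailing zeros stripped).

Answer: (0, 0)
(16, 0)
(0, 0)
(16, 0)
(0, 0)
(16, 0)
(21.44, -4.405)

Derivation:
Executing turtle program step by step:
Start: pos=(0,0), heading=0, pen down
LT 180: heading 0 -> 180
REPEAT 5 [
  -- iteration 1/5 --
  LT 180: heading 180 -> 0
  FD 16: (0,0) -> (16,0) [heading=0, draw]
  -- iteration 2/5 --
  LT 180: heading 0 -> 180
  FD 16: (16,0) -> (0,0) [heading=180, draw]
  -- iteration 3/5 --
  LT 180: heading 180 -> 0
  FD 16: (0,0) -> (16,0) [heading=0, draw]
  -- iteration 4/5 --
  LT 180: heading 0 -> 180
  FD 16: (16,0) -> (0,0) [heading=180, draw]
  -- iteration 5/5 --
  LT 180: heading 180 -> 0
  FD 16: (0,0) -> (16,0) [heading=0, draw]
]
LT 321: heading 0 -> 321
FD 7: (16,0) -> (21.44,-4.405) [heading=321, draw]
Final: pos=(21.44,-4.405), heading=321, 6 segment(s) drawn
Waypoints (7 total):
(0, 0)
(16, 0)
(0, 0)
(16, 0)
(0, 0)
(16, 0)
(21.44, -4.405)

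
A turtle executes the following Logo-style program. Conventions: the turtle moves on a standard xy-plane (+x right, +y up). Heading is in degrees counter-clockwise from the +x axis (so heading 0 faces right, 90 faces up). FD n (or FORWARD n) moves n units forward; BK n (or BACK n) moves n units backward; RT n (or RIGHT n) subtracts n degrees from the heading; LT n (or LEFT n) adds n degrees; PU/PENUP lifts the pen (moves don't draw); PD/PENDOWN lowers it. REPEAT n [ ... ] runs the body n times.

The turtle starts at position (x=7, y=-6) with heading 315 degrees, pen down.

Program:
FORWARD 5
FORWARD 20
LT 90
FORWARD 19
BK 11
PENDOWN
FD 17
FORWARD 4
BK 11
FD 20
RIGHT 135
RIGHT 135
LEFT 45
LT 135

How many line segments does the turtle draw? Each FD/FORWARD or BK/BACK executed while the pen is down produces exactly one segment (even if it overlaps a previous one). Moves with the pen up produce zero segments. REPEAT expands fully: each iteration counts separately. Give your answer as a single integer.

Answer: 8

Derivation:
Executing turtle program step by step:
Start: pos=(7,-6), heading=315, pen down
FD 5: (7,-6) -> (10.536,-9.536) [heading=315, draw]
FD 20: (10.536,-9.536) -> (24.678,-23.678) [heading=315, draw]
LT 90: heading 315 -> 45
FD 19: (24.678,-23.678) -> (38.113,-10.243) [heading=45, draw]
BK 11: (38.113,-10.243) -> (30.335,-18.021) [heading=45, draw]
PD: pen down
FD 17: (30.335,-18.021) -> (42.355,-6) [heading=45, draw]
FD 4: (42.355,-6) -> (45.184,-3.172) [heading=45, draw]
BK 11: (45.184,-3.172) -> (37.406,-10.95) [heading=45, draw]
FD 20: (37.406,-10.95) -> (51.548,3.192) [heading=45, draw]
RT 135: heading 45 -> 270
RT 135: heading 270 -> 135
LT 45: heading 135 -> 180
LT 135: heading 180 -> 315
Final: pos=(51.548,3.192), heading=315, 8 segment(s) drawn
Segments drawn: 8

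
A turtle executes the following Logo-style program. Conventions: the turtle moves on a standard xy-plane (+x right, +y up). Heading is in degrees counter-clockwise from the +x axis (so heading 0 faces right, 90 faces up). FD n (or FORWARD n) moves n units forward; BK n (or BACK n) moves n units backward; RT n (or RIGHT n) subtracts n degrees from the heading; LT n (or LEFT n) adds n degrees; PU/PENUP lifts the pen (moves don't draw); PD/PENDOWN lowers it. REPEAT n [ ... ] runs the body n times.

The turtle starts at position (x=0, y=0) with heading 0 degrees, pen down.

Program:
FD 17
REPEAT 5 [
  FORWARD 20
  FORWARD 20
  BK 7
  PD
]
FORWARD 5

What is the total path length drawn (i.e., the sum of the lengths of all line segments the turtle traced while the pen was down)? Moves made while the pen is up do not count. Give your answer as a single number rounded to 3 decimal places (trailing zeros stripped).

Answer: 257

Derivation:
Executing turtle program step by step:
Start: pos=(0,0), heading=0, pen down
FD 17: (0,0) -> (17,0) [heading=0, draw]
REPEAT 5 [
  -- iteration 1/5 --
  FD 20: (17,0) -> (37,0) [heading=0, draw]
  FD 20: (37,0) -> (57,0) [heading=0, draw]
  BK 7: (57,0) -> (50,0) [heading=0, draw]
  PD: pen down
  -- iteration 2/5 --
  FD 20: (50,0) -> (70,0) [heading=0, draw]
  FD 20: (70,0) -> (90,0) [heading=0, draw]
  BK 7: (90,0) -> (83,0) [heading=0, draw]
  PD: pen down
  -- iteration 3/5 --
  FD 20: (83,0) -> (103,0) [heading=0, draw]
  FD 20: (103,0) -> (123,0) [heading=0, draw]
  BK 7: (123,0) -> (116,0) [heading=0, draw]
  PD: pen down
  -- iteration 4/5 --
  FD 20: (116,0) -> (136,0) [heading=0, draw]
  FD 20: (136,0) -> (156,0) [heading=0, draw]
  BK 7: (156,0) -> (149,0) [heading=0, draw]
  PD: pen down
  -- iteration 5/5 --
  FD 20: (149,0) -> (169,0) [heading=0, draw]
  FD 20: (169,0) -> (189,0) [heading=0, draw]
  BK 7: (189,0) -> (182,0) [heading=0, draw]
  PD: pen down
]
FD 5: (182,0) -> (187,0) [heading=0, draw]
Final: pos=(187,0), heading=0, 17 segment(s) drawn

Segment lengths:
  seg 1: (0,0) -> (17,0), length = 17
  seg 2: (17,0) -> (37,0), length = 20
  seg 3: (37,0) -> (57,0), length = 20
  seg 4: (57,0) -> (50,0), length = 7
  seg 5: (50,0) -> (70,0), length = 20
  seg 6: (70,0) -> (90,0), length = 20
  seg 7: (90,0) -> (83,0), length = 7
  seg 8: (83,0) -> (103,0), length = 20
  seg 9: (103,0) -> (123,0), length = 20
  seg 10: (123,0) -> (116,0), length = 7
  seg 11: (116,0) -> (136,0), length = 20
  seg 12: (136,0) -> (156,0), length = 20
  seg 13: (156,0) -> (149,0), length = 7
  seg 14: (149,0) -> (169,0), length = 20
  seg 15: (169,0) -> (189,0), length = 20
  seg 16: (189,0) -> (182,0), length = 7
  seg 17: (182,0) -> (187,0), length = 5
Total = 257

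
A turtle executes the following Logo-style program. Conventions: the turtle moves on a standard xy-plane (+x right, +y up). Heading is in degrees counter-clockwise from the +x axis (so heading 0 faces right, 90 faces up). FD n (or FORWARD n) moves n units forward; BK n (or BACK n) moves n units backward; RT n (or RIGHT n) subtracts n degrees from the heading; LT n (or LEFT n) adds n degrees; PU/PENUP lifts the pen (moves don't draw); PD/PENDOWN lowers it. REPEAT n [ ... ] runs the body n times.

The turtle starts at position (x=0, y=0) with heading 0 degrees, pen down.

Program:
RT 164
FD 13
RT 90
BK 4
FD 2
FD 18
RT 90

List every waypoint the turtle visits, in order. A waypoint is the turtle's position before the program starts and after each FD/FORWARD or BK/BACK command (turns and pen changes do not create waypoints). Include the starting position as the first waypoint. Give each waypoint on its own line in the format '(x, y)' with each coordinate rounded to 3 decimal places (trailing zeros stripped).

Answer: (0, 0)
(-12.496, -3.583)
(-11.394, -7.428)
(-11.945, -5.506)
(-16.907, 11.797)

Derivation:
Executing turtle program step by step:
Start: pos=(0,0), heading=0, pen down
RT 164: heading 0 -> 196
FD 13: (0,0) -> (-12.496,-3.583) [heading=196, draw]
RT 90: heading 196 -> 106
BK 4: (-12.496,-3.583) -> (-11.394,-7.428) [heading=106, draw]
FD 2: (-11.394,-7.428) -> (-11.945,-5.506) [heading=106, draw]
FD 18: (-11.945,-5.506) -> (-16.907,11.797) [heading=106, draw]
RT 90: heading 106 -> 16
Final: pos=(-16.907,11.797), heading=16, 4 segment(s) drawn
Waypoints (5 total):
(0, 0)
(-12.496, -3.583)
(-11.394, -7.428)
(-11.945, -5.506)
(-16.907, 11.797)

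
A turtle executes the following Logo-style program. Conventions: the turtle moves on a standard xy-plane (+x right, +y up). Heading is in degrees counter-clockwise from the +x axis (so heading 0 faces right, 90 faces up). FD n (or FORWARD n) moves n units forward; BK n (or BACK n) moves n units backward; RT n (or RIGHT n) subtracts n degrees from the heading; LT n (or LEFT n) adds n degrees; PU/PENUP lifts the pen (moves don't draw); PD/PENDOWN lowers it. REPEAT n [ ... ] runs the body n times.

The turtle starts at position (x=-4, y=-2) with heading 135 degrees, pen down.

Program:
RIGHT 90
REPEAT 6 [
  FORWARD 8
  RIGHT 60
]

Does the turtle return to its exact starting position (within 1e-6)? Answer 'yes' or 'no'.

Answer: yes

Derivation:
Executing turtle program step by step:
Start: pos=(-4,-2), heading=135, pen down
RT 90: heading 135 -> 45
REPEAT 6 [
  -- iteration 1/6 --
  FD 8: (-4,-2) -> (1.657,3.657) [heading=45, draw]
  RT 60: heading 45 -> 345
  -- iteration 2/6 --
  FD 8: (1.657,3.657) -> (9.384,1.586) [heading=345, draw]
  RT 60: heading 345 -> 285
  -- iteration 3/6 --
  FD 8: (9.384,1.586) -> (11.455,-6.141) [heading=285, draw]
  RT 60: heading 285 -> 225
  -- iteration 4/6 --
  FD 8: (11.455,-6.141) -> (5.798,-11.798) [heading=225, draw]
  RT 60: heading 225 -> 165
  -- iteration 5/6 --
  FD 8: (5.798,-11.798) -> (-1.929,-9.727) [heading=165, draw]
  RT 60: heading 165 -> 105
  -- iteration 6/6 --
  FD 8: (-1.929,-9.727) -> (-4,-2) [heading=105, draw]
  RT 60: heading 105 -> 45
]
Final: pos=(-4,-2), heading=45, 6 segment(s) drawn

Start position: (-4, -2)
Final position: (-4, -2)
Distance = 0; < 1e-6 -> CLOSED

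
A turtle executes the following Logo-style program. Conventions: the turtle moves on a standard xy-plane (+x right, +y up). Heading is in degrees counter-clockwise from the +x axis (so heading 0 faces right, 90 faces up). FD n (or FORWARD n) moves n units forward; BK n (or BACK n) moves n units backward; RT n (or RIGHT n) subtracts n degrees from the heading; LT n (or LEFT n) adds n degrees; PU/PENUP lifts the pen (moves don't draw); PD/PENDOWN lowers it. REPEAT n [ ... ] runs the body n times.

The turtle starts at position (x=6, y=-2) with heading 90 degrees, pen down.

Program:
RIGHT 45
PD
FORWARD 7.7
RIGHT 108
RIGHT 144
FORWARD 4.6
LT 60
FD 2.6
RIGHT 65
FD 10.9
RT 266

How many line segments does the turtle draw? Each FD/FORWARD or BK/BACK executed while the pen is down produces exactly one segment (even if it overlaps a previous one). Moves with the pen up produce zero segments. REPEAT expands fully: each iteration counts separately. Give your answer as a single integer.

Executing turtle program step by step:
Start: pos=(6,-2), heading=90, pen down
RT 45: heading 90 -> 45
PD: pen down
FD 7.7: (6,-2) -> (11.445,3.445) [heading=45, draw]
RT 108: heading 45 -> 297
RT 144: heading 297 -> 153
FD 4.6: (11.445,3.445) -> (7.346,5.533) [heading=153, draw]
LT 60: heading 153 -> 213
FD 2.6: (7.346,5.533) -> (5.166,4.117) [heading=213, draw]
RT 65: heading 213 -> 148
FD 10.9: (5.166,4.117) -> (-4.078,9.893) [heading=148, draw]
RT 266: heading 148 -> 242
Final: pos=(-4.078,9.893), heading=242, 4 segment(s) drawn
Segments drawn: 4

Answer: 4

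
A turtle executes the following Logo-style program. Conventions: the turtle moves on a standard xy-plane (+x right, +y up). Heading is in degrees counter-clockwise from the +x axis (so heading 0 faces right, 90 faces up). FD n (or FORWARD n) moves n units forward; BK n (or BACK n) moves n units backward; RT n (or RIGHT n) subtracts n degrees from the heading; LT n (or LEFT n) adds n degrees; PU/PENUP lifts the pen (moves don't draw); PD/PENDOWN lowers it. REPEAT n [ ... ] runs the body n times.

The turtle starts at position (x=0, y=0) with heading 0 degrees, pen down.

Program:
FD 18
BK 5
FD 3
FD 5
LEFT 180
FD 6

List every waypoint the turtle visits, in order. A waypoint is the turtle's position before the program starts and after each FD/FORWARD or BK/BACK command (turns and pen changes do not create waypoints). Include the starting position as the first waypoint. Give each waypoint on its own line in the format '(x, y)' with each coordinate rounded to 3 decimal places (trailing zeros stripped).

Executing turtle program step by step:
Start: pos=(0,0), heading=0, pen down
FD 18: (0,0) -> (18,0) [heading=0, draw]
BK 5: (18,0) -> (13,0) [heading=0, draw]
FD 3: (13,0) -> (16,0) [heading=0, draw]
FD 5: (16,0) -> (21,0) [heading=0, draw]
LT 180: heading 0 -> 180
FD 6: (21,0) -> (15,0) [heading=180, draw]
Final: pos=(15,0), heading=180, 5 segment(s) drawn
Waypoints (6 total):
(0, 0)
(18, 0)
(13, 0)
(16, 0)
(21, 0)
(15, 0)

Answer: (0, 0)
(18, 0)
(13, 0)
(16, 0)
(21, 0)
(15, 0)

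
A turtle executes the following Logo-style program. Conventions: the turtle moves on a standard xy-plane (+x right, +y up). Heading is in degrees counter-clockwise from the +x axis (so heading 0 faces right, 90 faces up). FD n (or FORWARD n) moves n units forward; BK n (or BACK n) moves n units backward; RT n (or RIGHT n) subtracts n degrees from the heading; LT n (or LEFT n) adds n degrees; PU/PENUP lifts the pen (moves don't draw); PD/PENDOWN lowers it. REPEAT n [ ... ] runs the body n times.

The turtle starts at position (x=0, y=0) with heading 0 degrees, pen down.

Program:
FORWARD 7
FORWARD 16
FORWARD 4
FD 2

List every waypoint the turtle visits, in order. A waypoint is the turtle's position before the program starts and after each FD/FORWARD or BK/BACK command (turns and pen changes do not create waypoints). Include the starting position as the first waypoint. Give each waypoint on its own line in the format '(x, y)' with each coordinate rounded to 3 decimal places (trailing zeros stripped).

Answer: (0, 0)
(7, 0)
(23, 0)
(27, 0)
(29, 0)

Derivation:
Executing turtle program step by step:
Start: pos=(0,0), heading=0, pen down
FD 7: (0,0) -> (7,0) [heading=0, draw]
FD 16: (7,0) -> (23,0) [heading=0, draw]
FD 4: (23,0) -> (27,0) [heading=0, draw]
FD 2: (27,0) -> (29,0) [heading=0, draw]
Final: pos=(29,0), heading=0, 4 segment(s) drawn
Waypoints (5 total):
(0, 0)
(7, 0)
(23, 0)
(27, 0)
(29, 0)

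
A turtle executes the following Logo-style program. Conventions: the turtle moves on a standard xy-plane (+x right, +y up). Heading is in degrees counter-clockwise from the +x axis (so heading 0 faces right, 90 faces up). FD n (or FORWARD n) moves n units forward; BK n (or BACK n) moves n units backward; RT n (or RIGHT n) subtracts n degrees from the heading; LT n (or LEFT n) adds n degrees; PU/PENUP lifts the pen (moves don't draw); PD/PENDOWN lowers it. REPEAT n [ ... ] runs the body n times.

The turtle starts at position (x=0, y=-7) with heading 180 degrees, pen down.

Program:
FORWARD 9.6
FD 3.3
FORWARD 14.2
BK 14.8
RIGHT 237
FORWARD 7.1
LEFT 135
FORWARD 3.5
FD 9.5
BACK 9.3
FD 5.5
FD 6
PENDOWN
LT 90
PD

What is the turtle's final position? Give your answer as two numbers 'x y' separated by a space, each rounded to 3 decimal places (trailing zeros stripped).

Executing turtle program step by step:
Start: pos=(0,-7), heading=180, pen down
FD 9.6: (0,-7) -> (-9.6,-7) [heading=180, draw]
FD 3.3: (-9.6,-7) -> (-12.9,-7) [heading=180, draw]
FD 14.2: (-12.9,-7) -> (-27.1,-7) [heading=180, draw]
BK 14.8: (-27.1,-7) -> (-12.3,-7) [heading=180, draw]
RT 237: heading 180 -> 303
FD 7.1: (-12.3,-7) -> (-8.433,-12.955) [heading=303, draw]
LT 135: heading 303 -> 78
FD 3.5: (-8.433,-12.955) -> (-7.705,-9.531) [heading=78, draw]
FD 9.5: (-7.705,-9.531) -> (-5.73,-0.239) [heading=78, draw]
BK 9.3: (-5.73,-0.239) -> (-7.664,-9.335) [heading=78, draw]
FD 5.5: (-7.664,-9.335) -> (-6.52,-3.956) [heading=78, draw]
FD 6: (-6.52,-3.956) -> (-5.273,1.913) [heading=78, draw]
PD: pen down
LT 90: heading 78 -> 168
PD: pen down
Final: pos=(-5.273,1.913), heading=168, 10 segment(s) drawn

Answer: -5.273 1.913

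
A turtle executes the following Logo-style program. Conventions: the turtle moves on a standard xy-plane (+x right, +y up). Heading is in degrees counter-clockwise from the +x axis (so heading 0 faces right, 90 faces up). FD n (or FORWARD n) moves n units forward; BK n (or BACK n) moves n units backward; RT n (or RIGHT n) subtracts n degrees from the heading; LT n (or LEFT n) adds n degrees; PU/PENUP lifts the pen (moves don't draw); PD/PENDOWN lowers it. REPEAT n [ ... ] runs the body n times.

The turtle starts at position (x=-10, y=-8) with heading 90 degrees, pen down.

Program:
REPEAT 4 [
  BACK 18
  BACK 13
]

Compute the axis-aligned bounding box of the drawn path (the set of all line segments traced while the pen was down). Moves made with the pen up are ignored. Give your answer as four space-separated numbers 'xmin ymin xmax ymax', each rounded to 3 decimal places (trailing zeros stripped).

Answer: -10 -132 -10 -8

Derivation:
Executing turtle program step by step:
Start: pos=(-10,-8), heading=90, pen down
REPEAT 4 [
  -- iteration 1/4 --
  BK 18: (-10,-8) -> (-10,-26) [heading=90, draw]
  BK 13: (-10,-26) -> (-10,-39) [heading=90, draw]
  -- iteration 2/4 --
  BK 18: (-10,-39) -> (-10,-57) [heading=90, draw]
  BK 13: (-10,-57) -> (-10,-70) [heading=90, draw]
  -- iteration 3/4 --
  BK 18: (-10,-70) -> (-10,-88) [heading=90, draw]
  BK 13: (-10,-88) -> (-10,-101) [heading=90, draw]
  -- iteration 4/4 --
  BK 18: (-10,-101) -> (-10,-119) [heading=90, draw]
  BK 13: (-10,-119) -> (-10,-132) [heading=90, draw]
]
Final: pos=(-10,-132), heading=90, 8 segment(s) drawn

Segment endpoints: x in {-10, -10, -10, -10, -10}, y in {-132, -119, -101, -88, -70, -57, -39, -26, -8}
xmin=-10, ymin=-132, xmax=-10, ymax=-8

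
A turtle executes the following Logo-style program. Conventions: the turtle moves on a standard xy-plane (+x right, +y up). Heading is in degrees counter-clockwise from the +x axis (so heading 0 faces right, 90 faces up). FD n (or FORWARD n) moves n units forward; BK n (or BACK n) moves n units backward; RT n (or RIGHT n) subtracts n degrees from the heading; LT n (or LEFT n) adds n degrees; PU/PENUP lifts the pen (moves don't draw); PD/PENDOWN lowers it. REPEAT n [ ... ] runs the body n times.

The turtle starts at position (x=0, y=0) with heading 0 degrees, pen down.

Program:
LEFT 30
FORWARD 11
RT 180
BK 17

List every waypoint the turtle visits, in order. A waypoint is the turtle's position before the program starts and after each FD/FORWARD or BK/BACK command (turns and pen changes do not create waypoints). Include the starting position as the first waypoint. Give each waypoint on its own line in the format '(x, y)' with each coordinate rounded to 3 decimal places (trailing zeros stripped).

Executing turtle program step by step:
Start: pos=(0,0), heading=0, pen down
LT 30: heading 0 -> 30
FD 11: (0,0) -> (9.526,5.5) [heading=30, draw]
RT 180: heading 30 -> 210
BK 17: (9.526,5.5) -> (24.249,14) [heading=210, draw]
Final: pos=(24.249,14), heading=210, 2 segment(s) drawn
Waypoints (3 total):
(0, 0)
(9.526, 5.5)
(24.249, 14)

Answer: (0, 0)
(9.526, 5.5)
(24.249, 14)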